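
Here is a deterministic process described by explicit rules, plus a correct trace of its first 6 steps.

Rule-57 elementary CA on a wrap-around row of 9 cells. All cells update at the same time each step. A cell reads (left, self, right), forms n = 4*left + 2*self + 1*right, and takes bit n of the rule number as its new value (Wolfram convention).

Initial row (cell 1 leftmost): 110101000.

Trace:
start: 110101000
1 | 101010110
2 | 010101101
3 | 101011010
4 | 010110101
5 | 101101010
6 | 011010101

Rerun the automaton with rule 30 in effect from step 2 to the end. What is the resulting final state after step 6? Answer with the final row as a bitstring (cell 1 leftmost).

110010101

(re-executing steps 2..6 under rule 30; state before step 2: 101010110)
2 | 101010100
3 | 101010111
4 | 001010100
5 | 011010110
6 | 110010101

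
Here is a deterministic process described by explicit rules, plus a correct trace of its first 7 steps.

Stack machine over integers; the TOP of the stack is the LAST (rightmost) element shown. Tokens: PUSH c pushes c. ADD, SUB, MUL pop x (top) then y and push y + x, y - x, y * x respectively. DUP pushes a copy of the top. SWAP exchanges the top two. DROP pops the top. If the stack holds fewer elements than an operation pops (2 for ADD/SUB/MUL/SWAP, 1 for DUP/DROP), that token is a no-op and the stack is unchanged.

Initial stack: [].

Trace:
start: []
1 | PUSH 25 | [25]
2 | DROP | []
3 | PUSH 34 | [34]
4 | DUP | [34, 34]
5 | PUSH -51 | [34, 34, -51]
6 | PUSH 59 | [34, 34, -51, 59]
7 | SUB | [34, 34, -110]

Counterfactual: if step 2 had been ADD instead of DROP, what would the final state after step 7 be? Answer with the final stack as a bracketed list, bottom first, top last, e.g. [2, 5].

[25, 34, 34, -110]

(re-executing from step 2 with the substitution; state before step 2: [25])
2 | ADD | [25]
3 | PUSH 34 | [25, 34]
4 | DUP | [25, 34, 34]
5 | PUSH -51 | [25, 34, 34, -51]
6 | PUSH 59 | [25, 34, 34, -51, 59]
7 | SUB | [25, 34, 34, -110]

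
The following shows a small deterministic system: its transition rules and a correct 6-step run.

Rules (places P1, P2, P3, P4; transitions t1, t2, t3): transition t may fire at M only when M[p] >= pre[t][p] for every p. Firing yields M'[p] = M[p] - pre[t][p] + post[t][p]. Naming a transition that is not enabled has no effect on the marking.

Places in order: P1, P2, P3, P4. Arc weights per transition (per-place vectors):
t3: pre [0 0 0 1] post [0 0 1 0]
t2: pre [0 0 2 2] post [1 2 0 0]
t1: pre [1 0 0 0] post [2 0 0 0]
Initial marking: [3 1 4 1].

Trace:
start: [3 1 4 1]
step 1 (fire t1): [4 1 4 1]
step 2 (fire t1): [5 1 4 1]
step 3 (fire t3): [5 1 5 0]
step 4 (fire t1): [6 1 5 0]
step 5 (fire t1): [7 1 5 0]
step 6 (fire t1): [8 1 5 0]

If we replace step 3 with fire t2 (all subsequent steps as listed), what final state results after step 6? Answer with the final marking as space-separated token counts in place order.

(re-executing from step 3 with the substitution; state before step 3: [5 1 4 1])
step 3 (fire t2): [5 1 4 1]
step 4 (fire t1): [6 1 4 1]
step 5 (fire t1): [7 1 4 1]
step 6 (fire t1): [8 1 4 1]

8 1 4 1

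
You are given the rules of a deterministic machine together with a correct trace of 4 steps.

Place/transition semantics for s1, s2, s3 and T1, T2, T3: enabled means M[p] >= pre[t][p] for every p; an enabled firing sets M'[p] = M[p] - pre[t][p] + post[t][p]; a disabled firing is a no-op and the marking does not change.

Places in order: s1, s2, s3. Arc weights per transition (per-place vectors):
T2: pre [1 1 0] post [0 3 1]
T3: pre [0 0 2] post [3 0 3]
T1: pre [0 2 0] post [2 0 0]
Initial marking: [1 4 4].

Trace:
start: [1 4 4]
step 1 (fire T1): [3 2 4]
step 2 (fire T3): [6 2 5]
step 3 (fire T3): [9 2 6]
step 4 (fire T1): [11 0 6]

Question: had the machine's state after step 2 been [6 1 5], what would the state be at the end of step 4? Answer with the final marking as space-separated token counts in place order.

9 1 6

state after step 2 := [6 1 5]
step 3 (fire T3): [9 1 6]
step 4 (fire T1): [9 1 6]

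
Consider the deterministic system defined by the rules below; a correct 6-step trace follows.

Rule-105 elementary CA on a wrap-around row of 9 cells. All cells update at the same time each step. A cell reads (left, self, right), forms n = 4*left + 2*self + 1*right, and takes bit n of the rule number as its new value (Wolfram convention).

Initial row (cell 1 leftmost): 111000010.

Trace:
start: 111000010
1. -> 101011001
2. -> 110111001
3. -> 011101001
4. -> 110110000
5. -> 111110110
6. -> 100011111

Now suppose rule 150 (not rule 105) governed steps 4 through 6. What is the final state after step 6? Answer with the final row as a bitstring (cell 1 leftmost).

011100000

(re-executing steps 4..6 under rule 150; state before step 4: 011101001)
4. -> 001001111
5. -> 111110110
6. -> 011100000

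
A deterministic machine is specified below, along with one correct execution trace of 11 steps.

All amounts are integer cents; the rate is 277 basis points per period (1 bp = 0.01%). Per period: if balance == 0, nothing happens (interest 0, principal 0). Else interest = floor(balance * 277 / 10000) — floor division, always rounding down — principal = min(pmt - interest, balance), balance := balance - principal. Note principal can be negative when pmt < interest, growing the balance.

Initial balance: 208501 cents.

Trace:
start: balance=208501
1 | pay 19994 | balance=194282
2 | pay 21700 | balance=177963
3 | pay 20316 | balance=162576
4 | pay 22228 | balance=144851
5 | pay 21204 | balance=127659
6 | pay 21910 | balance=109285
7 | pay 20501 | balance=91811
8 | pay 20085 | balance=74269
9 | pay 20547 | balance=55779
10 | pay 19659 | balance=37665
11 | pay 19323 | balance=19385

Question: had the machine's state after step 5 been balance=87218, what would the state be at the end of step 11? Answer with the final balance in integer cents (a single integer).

0

state after step 5 := balance=87218
6 | pay 21910 | balance=67723
7 | pay 20501 | balance=49097
8 | pay 20085 | balance=30371
9 | pay 20547 | balance=10665
10 | pay 19659 | balance=0
11 | pay 19323 | balance=0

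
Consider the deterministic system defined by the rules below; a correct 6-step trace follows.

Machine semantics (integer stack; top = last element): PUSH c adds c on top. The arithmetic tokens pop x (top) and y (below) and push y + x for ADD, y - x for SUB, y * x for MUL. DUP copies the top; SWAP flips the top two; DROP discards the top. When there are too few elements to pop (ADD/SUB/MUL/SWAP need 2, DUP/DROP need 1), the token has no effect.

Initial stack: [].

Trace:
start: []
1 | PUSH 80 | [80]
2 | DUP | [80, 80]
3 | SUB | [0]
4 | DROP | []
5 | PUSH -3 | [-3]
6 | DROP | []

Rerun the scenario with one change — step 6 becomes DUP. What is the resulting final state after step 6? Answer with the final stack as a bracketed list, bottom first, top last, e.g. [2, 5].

(re-executing from step 6 with the substitution; state before step 6: [-3])
6 | DUP | [-3, -3]

[-3, -3]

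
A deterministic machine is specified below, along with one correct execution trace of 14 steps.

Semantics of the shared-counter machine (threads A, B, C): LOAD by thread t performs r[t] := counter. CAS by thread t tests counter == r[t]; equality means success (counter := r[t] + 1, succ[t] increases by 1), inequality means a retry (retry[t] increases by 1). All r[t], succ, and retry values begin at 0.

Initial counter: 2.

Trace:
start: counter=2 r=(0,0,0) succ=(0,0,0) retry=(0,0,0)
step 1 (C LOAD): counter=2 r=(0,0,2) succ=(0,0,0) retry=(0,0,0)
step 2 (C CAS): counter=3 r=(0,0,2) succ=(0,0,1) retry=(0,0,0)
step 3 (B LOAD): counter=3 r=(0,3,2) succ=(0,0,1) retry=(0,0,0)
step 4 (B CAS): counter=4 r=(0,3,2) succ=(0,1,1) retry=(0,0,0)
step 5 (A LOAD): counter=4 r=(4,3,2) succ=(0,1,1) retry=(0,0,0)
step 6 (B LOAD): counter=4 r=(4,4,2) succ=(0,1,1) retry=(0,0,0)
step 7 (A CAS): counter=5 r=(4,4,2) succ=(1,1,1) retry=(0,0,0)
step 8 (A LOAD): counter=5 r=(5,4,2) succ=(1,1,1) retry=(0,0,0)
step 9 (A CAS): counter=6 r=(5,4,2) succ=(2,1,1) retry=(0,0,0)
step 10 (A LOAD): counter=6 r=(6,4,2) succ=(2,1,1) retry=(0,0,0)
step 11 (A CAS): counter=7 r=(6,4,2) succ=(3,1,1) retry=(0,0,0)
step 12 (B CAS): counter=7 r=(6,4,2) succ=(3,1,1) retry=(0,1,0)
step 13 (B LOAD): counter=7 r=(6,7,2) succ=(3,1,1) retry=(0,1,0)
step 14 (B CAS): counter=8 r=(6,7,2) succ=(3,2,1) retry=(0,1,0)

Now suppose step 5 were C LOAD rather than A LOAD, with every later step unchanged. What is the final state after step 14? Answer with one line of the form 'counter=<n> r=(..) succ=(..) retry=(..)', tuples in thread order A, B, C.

counter=7 r=(5,6,4) succ=(2,2,1) retry=(1,1,0)

(re-executing from step 5 with the substitution; state before step 5: counter=4 r=(0,3,2) succ=(0,1,1) retry=(0,0,0))
step 5 (C LOAD): counter=4 r=(0,3,4) succ=(0,1,1) retry=(0,0,0)
step 6 (B LOAD): counter=4 r=(0,4,4) succ=(0,1,1) retry=(0,0,0)
step 7 (A CAS): counter=4 r=(0,4,4) succ=(0,1,1) retry=(1,0,0)
step 8 (A LOAD): counter=4 r=(4,4,4) succ=(0,1,1) retry=(1,0,0)
step 9 (A CAS): counter=5 r=(4,4,4) succ=(1,1,1) retry=(1,0,0)
step 10 (A LOAD): counter=5 r=(5,4,4) succ=(1,1,1) retry=(1,0,0)
step 11 (A CAS): counter=6 r=(5,4,4) succ=(2,1,1) retry=(1,0,0)
step 12 (B CAS): counter=6 r=(5,4,4) succ=(2,1,1) retry=(1,1,0)
step 13 (B LOAD): counter=6 r=(5,6,4) succ=(2,1,1) retry=(1,1,0)
step 14 (B CAS): counter=7 r=(5,6,4) succ=(2,2,1) retry=(1,1,0)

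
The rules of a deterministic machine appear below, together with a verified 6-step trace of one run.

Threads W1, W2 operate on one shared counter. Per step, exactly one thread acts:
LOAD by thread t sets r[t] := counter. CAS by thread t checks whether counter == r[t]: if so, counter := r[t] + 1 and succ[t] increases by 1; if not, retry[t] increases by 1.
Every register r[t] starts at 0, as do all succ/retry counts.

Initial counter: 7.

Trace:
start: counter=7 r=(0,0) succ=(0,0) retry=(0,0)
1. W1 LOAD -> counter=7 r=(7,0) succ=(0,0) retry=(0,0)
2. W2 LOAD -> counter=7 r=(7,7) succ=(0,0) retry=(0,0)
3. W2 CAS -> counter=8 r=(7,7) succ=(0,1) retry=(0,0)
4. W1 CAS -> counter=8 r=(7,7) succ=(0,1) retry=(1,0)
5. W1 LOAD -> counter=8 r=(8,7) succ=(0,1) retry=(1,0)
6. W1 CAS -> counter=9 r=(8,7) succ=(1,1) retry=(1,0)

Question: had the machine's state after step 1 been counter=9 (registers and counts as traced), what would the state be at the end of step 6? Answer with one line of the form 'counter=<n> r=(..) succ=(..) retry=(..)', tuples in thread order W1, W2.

state after step 1 := counter=9 r=(7,0) succ=(0,0) retry=(0,0)
2. W2 LOAD -> counter=9 r=(7,9) succ=(0,0) retry=(0,0)
3. W2 CAS -> counter=10 r=(7,9) succ=(0,1) retry=(0,0)
4. W1 CAS -> counter=10 r=(7,9) succ=(0,1) retry=(1,0)
5. W1 LOAD -> counter=10 r=(10,9) succ=(0,1) retry=(1,0)
6. W1 CAS -> counter=11 r=(10,9) succ=(1,1) retry=(1,0)

counter=11 r=(10,9) succ=(1,1) retry=(1,0)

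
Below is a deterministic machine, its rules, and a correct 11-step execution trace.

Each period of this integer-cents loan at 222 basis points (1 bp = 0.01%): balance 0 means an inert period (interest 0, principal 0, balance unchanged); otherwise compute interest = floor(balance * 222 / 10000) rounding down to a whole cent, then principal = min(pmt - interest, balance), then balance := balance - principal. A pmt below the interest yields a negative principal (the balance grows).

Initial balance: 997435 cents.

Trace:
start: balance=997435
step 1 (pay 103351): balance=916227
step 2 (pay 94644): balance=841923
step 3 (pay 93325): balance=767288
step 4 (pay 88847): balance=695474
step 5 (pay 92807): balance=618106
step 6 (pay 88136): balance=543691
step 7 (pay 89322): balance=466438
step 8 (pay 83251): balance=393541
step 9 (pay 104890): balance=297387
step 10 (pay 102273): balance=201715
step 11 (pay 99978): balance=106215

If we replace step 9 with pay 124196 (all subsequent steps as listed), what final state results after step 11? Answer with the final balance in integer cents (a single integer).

(re-executing from step 9 with the substitution; state before step 9: balance=393541)
step 9 (pay 124196): balance=278081
step 10 (pay 102273): balance=181981
step 11 (pay 99978): balance=86042

86042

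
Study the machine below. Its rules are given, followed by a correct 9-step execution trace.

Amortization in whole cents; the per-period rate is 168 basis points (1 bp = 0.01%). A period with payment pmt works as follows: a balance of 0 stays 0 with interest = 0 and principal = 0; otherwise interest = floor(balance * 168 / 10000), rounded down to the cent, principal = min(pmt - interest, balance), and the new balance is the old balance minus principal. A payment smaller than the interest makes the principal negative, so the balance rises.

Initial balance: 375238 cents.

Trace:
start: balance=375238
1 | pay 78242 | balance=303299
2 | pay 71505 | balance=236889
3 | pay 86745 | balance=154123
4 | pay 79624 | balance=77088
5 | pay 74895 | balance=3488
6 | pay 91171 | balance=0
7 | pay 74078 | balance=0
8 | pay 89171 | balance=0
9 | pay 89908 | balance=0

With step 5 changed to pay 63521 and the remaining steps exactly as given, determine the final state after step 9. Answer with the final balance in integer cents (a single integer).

(re-executing from step 5 with the substitution; state before step 5: balance=77088)
5 | pay 63521 | balance=14862
6 | pay 91171 | balance=0
7 | pay 74078 | balance=0
8 | pay 89171 | balance=0
9 | pay 89908 | balance=0

0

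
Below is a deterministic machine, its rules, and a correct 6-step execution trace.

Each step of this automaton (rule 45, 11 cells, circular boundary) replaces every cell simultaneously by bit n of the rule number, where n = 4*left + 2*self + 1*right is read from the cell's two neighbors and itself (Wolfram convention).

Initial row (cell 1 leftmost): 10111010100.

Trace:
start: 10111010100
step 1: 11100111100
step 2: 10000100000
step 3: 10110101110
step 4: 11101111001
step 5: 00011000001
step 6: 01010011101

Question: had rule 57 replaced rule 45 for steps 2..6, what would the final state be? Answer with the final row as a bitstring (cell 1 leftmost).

00101010101

(re-executing steps 2..6 under rule 57; state before step 2: 11100111100)
step 2: 10010100010
step 3: 01001011001
step 4: 10100110100
step 5: 01010101010
step 6: 00101010101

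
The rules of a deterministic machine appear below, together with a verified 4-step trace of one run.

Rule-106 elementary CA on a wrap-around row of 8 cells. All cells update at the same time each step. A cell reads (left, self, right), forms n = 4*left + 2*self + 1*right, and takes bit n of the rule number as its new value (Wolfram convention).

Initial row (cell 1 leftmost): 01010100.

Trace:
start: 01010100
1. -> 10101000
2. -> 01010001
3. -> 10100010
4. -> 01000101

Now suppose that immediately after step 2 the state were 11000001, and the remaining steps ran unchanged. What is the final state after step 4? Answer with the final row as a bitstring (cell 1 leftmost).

state after step 2 := 11000001
3. -> 01000011
4. -> 10000111

10000111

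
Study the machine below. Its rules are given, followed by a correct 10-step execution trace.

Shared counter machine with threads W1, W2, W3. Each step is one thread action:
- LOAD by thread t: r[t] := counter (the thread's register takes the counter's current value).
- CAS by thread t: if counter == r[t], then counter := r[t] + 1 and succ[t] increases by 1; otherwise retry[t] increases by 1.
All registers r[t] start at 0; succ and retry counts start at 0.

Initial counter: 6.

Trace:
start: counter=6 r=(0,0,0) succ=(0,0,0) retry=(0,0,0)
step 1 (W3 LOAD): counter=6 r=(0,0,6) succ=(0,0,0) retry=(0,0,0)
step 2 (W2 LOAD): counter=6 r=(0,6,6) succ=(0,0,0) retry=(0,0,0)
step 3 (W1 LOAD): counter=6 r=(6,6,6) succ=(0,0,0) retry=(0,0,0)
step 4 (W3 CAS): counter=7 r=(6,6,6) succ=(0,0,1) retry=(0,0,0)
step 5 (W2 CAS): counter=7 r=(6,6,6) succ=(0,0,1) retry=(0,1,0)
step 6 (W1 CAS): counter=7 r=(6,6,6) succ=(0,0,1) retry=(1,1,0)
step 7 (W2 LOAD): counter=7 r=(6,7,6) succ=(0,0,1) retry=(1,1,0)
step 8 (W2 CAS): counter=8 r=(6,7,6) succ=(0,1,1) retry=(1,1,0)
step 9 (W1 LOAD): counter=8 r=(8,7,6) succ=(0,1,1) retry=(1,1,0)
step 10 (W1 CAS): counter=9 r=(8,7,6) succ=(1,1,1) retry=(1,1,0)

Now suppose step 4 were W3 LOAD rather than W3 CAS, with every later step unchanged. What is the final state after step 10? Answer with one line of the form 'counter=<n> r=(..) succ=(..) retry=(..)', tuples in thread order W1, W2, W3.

(re-executing from step 4 with the substitution; state before step 4: counter=6 r=(6,6,6) succ=(0,0,0) retry=(0,0,0))
step 4 (W3 LOAD): counter=6 r=(6,6,6) succ=(0,0,0) retry=(0,0,0)
step 5 (W2 CAS): counter=7 r=(6,6,6) succ=(0,1,0) retry=(0,0,0)
step 6 (W1 CAS): counter=7 r=(6,6,6) succ=(0,1,0) retry=(1,0,0)
step 7 (W2 LOAD): counter=7 r=(6,7,6) succ=(0,1,0) retry=(1,0,0)
step 8 (W2 CAS): counter=8 r=(6,7,6) succ=(0,2,0) retry=(1,0,0)
step 9 (W1 LOAD): counter=8 r=(8,7,6) succ=(0,2,0) retry=(1,0,0)
step 10 (W1 CAS): counter=9 r=(8,7,6) succ=(1,2,0) retry=(1,0,0)

counter=9 r=(8,7,6) succ=(1,2,0) retry=(1,0,0)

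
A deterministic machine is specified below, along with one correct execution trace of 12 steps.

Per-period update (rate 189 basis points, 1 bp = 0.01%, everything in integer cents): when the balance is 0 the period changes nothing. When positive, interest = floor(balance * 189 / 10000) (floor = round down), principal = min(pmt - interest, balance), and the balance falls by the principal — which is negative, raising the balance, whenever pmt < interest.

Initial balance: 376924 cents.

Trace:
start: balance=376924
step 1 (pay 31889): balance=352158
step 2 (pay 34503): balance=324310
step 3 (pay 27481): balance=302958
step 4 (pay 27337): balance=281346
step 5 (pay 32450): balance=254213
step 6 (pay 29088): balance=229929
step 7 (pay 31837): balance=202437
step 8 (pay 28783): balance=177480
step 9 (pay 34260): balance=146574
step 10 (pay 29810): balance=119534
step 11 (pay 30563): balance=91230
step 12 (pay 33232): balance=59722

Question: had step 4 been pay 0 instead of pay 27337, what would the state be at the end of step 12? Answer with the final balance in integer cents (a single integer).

91477

(re-executing from step 4 with the substitution; state before step 4: balance=302958)
step 4 (pay 0): balance=308683
step 5 (pay 32450): balance=282067
step 6 (pay 29088): balance=258310
step 7 (pay 31837): balance=231355
step 8 (pay 28783): balance=206944
step 9 (pay 34260): balance=176595
step 10 (pay 29810): balance=150122
step 11 (pay 30563): balance=122396
step 12 (pay 33232): balance=91477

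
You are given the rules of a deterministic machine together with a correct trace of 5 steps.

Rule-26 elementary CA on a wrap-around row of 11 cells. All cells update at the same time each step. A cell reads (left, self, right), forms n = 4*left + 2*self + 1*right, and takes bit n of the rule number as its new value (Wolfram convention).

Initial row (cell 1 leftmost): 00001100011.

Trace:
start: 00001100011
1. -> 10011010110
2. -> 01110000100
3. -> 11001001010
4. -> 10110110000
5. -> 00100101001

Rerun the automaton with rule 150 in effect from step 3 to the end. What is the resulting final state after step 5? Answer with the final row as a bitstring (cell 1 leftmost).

(re-executing steps 3..5 under rule 150; state before step 3: 01110000100)
3. -> 10101001110
4. -> 10101110100
5. -> 10100100111

10100100111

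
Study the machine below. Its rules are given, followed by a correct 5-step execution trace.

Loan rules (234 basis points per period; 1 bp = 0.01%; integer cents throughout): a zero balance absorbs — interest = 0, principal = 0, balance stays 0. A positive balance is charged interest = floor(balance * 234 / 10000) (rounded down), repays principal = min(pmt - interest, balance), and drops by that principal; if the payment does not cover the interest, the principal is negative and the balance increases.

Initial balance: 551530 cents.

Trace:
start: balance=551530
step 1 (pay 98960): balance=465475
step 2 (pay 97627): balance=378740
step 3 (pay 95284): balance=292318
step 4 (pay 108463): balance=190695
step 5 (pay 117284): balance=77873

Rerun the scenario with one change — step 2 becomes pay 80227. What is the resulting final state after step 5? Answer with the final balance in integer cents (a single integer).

96522

(re-executing from step 2 with the substitution; state before step 2: balance=465475)
step 2 (pay 80227): balance=396140
step 3 (pay 95284): balance=310125
step 4 (pay 108463): balance=208918
step 5 (pay 117284): balance=96522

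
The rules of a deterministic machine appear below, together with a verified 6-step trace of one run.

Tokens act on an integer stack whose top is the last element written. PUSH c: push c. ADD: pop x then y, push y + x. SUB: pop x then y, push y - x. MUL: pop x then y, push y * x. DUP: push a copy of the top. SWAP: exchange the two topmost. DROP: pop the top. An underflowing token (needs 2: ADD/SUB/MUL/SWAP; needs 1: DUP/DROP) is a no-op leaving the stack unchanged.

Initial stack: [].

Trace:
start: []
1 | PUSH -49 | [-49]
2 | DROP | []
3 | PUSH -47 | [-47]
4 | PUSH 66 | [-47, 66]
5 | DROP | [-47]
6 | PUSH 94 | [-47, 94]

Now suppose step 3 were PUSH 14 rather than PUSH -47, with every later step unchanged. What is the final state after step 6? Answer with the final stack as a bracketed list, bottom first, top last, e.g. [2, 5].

[14, 94]

(re-executing from step 3 with the substitution; state before step 3: [])
3 | PUSH 14 | [14]
4 | PUSH 66 | [14, 66]
5 | DROP | [14]
6 | PUSH 94 | [14, 94]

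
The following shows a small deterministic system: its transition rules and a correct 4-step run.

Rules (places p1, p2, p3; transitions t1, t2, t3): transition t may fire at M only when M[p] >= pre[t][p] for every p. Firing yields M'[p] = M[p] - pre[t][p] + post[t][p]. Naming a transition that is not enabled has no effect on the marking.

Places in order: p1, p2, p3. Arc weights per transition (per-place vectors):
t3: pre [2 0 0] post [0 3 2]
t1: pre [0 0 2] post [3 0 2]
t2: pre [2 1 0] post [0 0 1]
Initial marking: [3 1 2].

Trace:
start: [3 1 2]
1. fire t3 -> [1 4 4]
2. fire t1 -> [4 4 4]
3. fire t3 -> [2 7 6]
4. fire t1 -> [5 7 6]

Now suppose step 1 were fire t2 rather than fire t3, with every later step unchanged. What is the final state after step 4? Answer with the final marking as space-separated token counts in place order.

(re-executing from step 1 with the substitution; state before step 1: [3 1 2])
1. fire t2 -> [1 0 3]
2. fire t1 -> [4 0 3]
3. fire t3 -> [2 3 5]
4. fire t1 -> [5 3 5]

5 3 5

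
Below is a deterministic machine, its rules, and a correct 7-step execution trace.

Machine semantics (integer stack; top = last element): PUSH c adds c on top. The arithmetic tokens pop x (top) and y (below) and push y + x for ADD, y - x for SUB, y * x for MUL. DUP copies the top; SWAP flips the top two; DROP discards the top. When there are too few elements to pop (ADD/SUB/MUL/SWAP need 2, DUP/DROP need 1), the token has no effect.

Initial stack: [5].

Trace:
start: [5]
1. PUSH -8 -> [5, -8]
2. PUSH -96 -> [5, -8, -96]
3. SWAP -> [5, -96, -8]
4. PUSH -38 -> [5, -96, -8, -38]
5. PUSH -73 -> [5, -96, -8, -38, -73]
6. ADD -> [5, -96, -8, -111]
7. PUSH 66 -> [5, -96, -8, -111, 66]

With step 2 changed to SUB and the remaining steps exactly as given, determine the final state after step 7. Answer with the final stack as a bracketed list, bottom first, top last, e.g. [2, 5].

[13, -111, 66]

(re-executing from step 2 with the substitution; state before step 2: [5, -8])
2. SUB -> [13]
3. SWAP -> [13]
4. PUSH -38 -> [13, -38]
5. PUSH -73 -> [13, -38, -73]
6. ADD -> [13, -111]
7. PUSH 66 -> [13, -111, 66]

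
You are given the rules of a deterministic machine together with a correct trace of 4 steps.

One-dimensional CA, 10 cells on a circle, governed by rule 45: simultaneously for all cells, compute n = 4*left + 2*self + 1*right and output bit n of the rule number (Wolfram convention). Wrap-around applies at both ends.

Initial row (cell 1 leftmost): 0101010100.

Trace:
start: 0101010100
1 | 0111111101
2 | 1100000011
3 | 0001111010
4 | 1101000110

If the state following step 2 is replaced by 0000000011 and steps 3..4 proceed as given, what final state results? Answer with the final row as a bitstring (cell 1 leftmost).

0100000110

state after step 2 := 0000000011
3 | 0111111010
4 | 0100000110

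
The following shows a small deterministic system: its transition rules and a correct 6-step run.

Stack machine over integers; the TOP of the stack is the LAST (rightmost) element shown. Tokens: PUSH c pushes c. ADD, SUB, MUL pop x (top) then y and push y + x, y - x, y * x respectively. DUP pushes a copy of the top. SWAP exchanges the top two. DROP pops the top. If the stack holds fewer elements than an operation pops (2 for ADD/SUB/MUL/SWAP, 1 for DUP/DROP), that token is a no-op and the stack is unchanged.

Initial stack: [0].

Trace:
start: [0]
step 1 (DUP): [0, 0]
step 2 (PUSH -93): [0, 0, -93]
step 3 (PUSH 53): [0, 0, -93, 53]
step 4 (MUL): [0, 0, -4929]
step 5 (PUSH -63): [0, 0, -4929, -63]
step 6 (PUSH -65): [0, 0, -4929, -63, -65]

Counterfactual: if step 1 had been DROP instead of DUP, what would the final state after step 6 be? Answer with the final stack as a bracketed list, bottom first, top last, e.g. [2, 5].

[-4929, -63, -65]

(re-executing from step 1 with the substitution; state before step 1: [0])
step 1 (DROP): []
step 2 (PUSH -93): [-93]
step 3 (PUSH 53): [-93, 53]
step 4 (MUL): [-4929]
step 5 (PUSH -63): [-4929, -63]
step 6 (PUSH -65): [-4929, -63, -65]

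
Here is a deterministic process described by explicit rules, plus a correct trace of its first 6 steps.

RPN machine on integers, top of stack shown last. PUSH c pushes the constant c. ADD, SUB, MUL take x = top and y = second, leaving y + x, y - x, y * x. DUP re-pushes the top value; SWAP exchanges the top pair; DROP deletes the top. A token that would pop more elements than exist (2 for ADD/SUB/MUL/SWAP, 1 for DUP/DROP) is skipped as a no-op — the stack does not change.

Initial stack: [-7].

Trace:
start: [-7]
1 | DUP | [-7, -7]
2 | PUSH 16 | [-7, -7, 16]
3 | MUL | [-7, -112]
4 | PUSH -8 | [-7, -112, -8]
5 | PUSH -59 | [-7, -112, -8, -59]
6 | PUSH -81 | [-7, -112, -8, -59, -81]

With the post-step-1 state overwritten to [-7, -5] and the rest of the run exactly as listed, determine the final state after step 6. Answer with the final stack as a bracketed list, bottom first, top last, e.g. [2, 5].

state after step 1 := [-7, -5]
2 | PUSH 16 | [-7, -5, 16]
3 | MUL | [-7, -80]
4 | PUSH -8 | [-7, -80, -8]
5 | PUSH -59 | [-7, -80, -8, -59]
6 | PUSH -81 | [-7, -80, -8, -59, -81]

[-7, -80, -8, -59, -81]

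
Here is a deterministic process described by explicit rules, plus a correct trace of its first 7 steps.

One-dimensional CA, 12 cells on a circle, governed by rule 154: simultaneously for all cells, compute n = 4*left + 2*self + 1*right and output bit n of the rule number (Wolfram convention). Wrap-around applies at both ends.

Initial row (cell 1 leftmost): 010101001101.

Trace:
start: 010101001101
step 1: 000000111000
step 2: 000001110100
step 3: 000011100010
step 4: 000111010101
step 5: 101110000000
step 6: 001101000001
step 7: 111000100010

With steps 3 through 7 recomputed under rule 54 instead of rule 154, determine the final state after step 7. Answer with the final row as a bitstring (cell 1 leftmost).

(re-executing steps 3..7 under rule 54; state before step 3: 000001110100)
step 3: 000010001110
step 4: 000111010001
step 5: 101000111011
step 6: 011101000100
step 7: 100011101110

100011101110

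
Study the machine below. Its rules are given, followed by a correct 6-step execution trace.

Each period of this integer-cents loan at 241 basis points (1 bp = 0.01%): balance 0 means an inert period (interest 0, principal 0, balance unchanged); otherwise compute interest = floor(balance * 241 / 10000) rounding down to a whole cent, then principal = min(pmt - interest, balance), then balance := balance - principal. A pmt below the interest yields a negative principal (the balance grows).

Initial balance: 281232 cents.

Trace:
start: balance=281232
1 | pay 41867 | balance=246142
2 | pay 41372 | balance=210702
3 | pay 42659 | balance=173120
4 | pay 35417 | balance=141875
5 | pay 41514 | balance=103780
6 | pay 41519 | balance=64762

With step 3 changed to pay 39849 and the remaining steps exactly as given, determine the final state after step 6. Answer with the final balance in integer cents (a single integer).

(re-executing from step 3 with the substitution; state before step 3: balance=210702)
3 | pay 39849 | balance=175930
4 | pay 35417 | balance=144752
5 | pay 41514 | balance=106726
6 | pay 41519 | balance=67779

67779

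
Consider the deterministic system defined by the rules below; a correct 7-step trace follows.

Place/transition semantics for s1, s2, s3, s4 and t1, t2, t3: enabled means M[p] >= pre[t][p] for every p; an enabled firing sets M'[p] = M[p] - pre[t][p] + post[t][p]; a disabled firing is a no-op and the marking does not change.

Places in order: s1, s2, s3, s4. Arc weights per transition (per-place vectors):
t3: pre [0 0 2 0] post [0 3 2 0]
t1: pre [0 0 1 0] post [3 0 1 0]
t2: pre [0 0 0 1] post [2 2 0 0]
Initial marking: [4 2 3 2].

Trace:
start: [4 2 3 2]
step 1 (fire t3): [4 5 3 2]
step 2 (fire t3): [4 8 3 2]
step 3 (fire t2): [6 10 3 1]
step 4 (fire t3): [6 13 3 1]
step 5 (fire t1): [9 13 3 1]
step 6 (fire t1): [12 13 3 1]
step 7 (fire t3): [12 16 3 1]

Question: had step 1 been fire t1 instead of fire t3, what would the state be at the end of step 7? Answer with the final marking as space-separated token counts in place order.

15 13 3 1

(re-executing from step 1 with the substitution; state before step 1: [4 2 3 2])
step 1 (fire t1): [7 2 3 2]
step 2 (fire t3): [7 5 3 2]
step 3 (fire t2): [9 7 3 1]
step 4 (fire t3): [9 10 3 1]
step 5 (fire t1): [12 10 3 1]
step 6 (fire t1): [15 10 3 1]
step 7 (fire t3): [15 13 3 1]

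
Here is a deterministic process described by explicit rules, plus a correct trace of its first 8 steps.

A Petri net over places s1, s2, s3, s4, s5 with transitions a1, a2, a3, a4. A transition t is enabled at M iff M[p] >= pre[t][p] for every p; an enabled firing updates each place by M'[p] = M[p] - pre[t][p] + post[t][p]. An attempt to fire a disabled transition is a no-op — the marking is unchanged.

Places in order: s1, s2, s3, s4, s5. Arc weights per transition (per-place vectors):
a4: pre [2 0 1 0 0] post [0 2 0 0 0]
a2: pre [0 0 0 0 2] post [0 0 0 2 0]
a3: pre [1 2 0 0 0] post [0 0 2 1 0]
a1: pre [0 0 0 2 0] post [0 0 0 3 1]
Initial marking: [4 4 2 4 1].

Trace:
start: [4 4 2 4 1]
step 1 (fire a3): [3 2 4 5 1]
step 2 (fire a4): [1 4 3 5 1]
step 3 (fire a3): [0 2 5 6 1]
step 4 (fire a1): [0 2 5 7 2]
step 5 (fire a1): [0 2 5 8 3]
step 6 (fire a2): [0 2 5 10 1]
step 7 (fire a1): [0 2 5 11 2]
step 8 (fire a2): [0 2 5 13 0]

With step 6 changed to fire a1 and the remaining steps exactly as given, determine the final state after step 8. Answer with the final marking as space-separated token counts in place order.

0 2 5 12 3

(re-executing from step 6 with the substitution; state before step 6: [0 2 5 8 3])
step 6 (fire a1): [0 2 5 9 4]
step 7 (fire a1): [0 2 5 10 5]
step 8 (fire a2): [0 2 5 12 3]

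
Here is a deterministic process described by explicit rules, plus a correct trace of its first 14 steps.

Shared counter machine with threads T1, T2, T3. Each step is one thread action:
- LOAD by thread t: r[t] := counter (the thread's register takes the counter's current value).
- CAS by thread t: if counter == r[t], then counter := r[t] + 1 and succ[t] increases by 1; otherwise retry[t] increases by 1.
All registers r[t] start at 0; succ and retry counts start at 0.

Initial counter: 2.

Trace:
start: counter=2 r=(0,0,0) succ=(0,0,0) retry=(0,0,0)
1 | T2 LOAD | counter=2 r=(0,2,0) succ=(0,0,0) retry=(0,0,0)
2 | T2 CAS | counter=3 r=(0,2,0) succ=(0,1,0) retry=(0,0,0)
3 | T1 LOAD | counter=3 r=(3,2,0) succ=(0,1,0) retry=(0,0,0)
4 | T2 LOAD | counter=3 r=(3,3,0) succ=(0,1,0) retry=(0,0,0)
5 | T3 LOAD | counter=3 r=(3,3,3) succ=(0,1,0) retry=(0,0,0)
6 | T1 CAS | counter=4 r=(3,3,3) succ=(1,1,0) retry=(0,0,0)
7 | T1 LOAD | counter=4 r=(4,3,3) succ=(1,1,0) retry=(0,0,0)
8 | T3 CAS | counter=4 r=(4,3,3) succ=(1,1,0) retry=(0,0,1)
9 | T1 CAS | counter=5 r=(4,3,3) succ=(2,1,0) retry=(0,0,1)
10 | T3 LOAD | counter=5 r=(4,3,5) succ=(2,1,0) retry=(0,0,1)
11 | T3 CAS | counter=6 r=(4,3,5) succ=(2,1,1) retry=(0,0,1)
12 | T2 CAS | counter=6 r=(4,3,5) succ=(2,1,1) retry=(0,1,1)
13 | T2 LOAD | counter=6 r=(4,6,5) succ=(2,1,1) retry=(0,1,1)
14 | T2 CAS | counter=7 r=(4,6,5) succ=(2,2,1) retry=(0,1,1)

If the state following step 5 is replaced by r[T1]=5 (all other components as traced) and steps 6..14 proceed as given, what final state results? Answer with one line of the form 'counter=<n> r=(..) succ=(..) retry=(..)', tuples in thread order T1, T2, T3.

counter=6 r=(3,5,4) succ=(0,2,2) retry=(2,1,0)

state after step 5 := counter=3 r=(5,3,3) succ=(0,1,0) retry=(0,0,0)
6 | T1 CAS | counter=3 r=(5,3,3) succ=(0,1,0) retry=(1,0,0)
7 | T1 LOAD | counter=3 r=(3,3,3) succ=(0,1,0) retry=(1,0,0)
8 | T3 CAS | counter=4 r=(3,3,3) succ=(0,1,1) retry=(1,0,0)
9 | T1 CAS | counter=4 r=(3,3,3) succ=(0,1,1) retry=(2,0,0)
10 | T3 LOAD | counter=4 r=(3,3,4) succ=(0,1,1) retry=(2,0,0)
11 | T3 CAS | counter=5 r=(3,3,4) succ=(0,1,2) retry=(2,0,0)
12 | T2 CAS | counter=5 r=(3,3,4) succ=(0,1,2) retry=(2,1,0)
13 | T2 LOAD | counter=5 r=(3,5,4) succ=(0,1,2) retry=(2,1,0)
14 | T2 CAS | counter=6 r=(3,5,4) succ=(0,2,2) retry=(2,1,0)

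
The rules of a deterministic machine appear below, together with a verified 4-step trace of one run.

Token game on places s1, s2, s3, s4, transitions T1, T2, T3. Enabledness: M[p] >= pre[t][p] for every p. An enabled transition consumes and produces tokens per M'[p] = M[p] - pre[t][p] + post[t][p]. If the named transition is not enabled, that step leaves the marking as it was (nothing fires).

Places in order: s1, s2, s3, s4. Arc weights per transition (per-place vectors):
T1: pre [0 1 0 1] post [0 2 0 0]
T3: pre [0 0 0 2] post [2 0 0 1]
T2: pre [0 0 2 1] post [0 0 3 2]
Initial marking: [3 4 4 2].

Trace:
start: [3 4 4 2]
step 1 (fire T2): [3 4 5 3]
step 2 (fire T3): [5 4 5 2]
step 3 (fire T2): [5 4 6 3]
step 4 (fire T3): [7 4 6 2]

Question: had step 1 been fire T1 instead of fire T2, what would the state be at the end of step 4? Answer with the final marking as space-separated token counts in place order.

5 5 5 1

(re-executing from step 1 with the substitution; state before step 1: [3 4 4 2])
step 1 (fire T1): [3 5 4 1]
step 2 (fire T3): [3 5 4 1]
step 3 (fire T2): [3 5 5 2]
step 4 (fire T3): [5 5 5 1]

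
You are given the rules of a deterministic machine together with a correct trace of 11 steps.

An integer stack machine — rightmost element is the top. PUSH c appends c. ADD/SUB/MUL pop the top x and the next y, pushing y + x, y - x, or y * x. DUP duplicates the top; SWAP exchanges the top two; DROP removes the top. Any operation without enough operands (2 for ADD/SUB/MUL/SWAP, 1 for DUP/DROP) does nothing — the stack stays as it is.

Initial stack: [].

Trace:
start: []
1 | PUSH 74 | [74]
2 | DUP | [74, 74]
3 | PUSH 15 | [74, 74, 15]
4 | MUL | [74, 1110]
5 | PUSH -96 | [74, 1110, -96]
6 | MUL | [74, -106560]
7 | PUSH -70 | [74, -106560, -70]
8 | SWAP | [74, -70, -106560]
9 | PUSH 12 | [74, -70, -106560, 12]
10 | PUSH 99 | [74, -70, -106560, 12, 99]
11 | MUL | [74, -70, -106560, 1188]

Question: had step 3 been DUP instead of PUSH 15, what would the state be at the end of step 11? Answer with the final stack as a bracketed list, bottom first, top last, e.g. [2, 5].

(re-executing from step 3 with the substitution; state before step 3: [74, 74])
3 | DUP | [74, 74, 74]
4 | MUL | [74, 5476]
5 | PUSH -96 | [74, 5476, -96]
6 | MUL | [74, -525696]
7 | PUSH -70 | [74, -525696, -70]
8 | SWAP | [74, -70, -525696]
9 | PUSH 12 | [74, -70, -525696, 12]
10 | PUSH 99 | [74, -70, -525696, 12, 99]
11 | MUL | [74, -70, -525696, 1188]

[74, -70, -525696, 1188]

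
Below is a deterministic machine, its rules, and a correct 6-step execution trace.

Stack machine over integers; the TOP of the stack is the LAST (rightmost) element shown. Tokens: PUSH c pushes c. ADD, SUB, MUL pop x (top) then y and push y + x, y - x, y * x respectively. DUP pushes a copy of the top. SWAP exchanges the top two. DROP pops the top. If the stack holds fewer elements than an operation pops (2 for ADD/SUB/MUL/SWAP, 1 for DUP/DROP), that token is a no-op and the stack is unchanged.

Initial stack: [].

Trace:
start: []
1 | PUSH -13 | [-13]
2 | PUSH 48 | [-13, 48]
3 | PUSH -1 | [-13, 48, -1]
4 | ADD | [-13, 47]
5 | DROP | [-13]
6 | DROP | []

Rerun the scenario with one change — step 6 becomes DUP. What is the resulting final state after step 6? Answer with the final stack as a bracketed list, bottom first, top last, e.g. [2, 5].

[-13, -13]

(re-executing from step 6 with the substitution; state before step 6: [-13])
6 | DUP | [-13, -13]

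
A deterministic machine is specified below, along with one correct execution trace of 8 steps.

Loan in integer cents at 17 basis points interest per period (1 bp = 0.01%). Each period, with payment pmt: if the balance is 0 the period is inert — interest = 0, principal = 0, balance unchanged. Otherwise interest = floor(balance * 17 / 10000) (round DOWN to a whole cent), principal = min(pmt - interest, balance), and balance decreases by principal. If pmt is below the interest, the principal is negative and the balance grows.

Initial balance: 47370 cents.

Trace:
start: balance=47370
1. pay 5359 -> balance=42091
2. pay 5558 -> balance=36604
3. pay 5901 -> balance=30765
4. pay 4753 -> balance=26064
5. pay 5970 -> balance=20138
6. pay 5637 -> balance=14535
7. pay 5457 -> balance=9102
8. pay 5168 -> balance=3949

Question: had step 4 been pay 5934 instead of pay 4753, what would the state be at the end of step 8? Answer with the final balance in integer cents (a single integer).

2760

(re-executing from step 4 with the substitution; state before step 4: balance=30765)
4. pay 5934 -> balance=24883
5. pay 5970 -> balance=18955
6. pay 5637 -> balance=13350
7. pay 5457 -> balance=7915
8. pay 5168 -> balance=2760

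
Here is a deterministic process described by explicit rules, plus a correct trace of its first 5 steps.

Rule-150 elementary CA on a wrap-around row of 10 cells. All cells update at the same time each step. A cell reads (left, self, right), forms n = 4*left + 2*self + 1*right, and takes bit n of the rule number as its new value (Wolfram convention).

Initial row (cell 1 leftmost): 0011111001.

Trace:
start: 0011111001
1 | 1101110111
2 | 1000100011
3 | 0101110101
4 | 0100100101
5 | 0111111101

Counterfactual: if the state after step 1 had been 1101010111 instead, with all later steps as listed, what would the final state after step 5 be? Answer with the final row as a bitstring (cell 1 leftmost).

state after step 1 := 1101010111
2 | 1001010011
3 | 0111011101
4 | 0010001001
5 | 1111011111

1111011111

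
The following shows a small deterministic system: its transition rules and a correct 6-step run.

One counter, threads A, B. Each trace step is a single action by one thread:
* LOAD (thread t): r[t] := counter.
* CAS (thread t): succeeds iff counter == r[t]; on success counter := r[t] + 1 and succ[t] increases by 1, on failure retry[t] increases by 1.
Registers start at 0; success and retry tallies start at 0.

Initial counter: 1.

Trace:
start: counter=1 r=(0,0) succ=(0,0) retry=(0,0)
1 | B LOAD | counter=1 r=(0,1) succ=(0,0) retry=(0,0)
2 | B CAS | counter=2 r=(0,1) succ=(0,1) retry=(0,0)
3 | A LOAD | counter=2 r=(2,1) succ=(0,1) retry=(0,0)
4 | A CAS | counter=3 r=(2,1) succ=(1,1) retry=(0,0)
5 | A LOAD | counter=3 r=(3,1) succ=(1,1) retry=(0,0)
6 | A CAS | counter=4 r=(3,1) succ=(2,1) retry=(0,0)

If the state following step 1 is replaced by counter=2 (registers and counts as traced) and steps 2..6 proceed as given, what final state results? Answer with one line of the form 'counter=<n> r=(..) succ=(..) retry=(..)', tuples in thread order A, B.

state after step 1 := counter=2 r=(0,1) succ=(0,0) retry=(0,0)
2 | B CAS | counter=2 r=(0,1) succ=(0,0) retry=(0,1)
3 | A LOAD | counter=2 r=(2,1) succ=(0,0) retry=(0,1)
4 | A CAS | counter=3 r=(2,1) succ=(1,0) retry=(0,1)
5 | A LOAD | counter=3 r=(3,1) succ=(1,0) retry=(0,1)
6 | A CAS | counter=4 r=(3,1) succ=(2,0) retry=(0,1)

counter=4 r=(3,1) succ=(2,0) retry=(0,1)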